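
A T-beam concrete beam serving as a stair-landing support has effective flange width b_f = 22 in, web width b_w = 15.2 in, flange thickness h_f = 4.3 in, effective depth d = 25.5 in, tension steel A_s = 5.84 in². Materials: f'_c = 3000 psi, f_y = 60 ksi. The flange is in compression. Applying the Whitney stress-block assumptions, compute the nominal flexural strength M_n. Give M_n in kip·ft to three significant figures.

Tension: T = A_s f_y = 5.84 × 60 = 350.4 kips.
Try a within the flange: a = T/(0.85 f'_c b_f) = 350.4/(0.85 × 3 × 22) = 6.246 in.
a = 6.246 > h_f = 4.3 in: the block extends into the web. Split into flange-overhang and web parts.
C_f = 0.85 f'_c (b_f − b_w) h_f = 0.85 × 3 × (22 − 15.2) × 4.3 = 74.6 kips.
Remaining web compression depth: a_w = (T − C_f)/(0.85 f'_c b_w) = (350.4 − 74.6)/(0.85 × 3 × 15.2) = 7.116 in.
M_n = C_f(d − h_f/2) + (T − C_f)(d − a_w/2) = 74.6 × (25.5 − 2.15) + 275.8 × (25.5 − 3.558) = 1741.9 + 6051.6 = 7793.5 kip·in.
M_n = 7793.5/12 = 649.46 kip·ft.

M_n ≈ 649 kip·ft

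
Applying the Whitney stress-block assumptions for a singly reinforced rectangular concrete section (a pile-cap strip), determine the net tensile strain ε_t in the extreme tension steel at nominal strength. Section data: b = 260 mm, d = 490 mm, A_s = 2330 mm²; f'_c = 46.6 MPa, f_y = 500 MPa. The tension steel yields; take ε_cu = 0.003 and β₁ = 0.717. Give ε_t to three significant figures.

ε_t ≈ 0.00632

a = A_s f_y/(0.85 f'_c b) = 113.12 mm.
β₁ = 0.717, so c = a/β₁ = 113.12/0.717 = 157.77 mm.
From the linear strain diagram with ε_cu = 0.003: ε_t = 0.003 (d − c)/c = 0.003 × (490 − 157.77)/157.77 = 0.00632.
Since ε_t ≥ 0.005, the section is tension-controlled.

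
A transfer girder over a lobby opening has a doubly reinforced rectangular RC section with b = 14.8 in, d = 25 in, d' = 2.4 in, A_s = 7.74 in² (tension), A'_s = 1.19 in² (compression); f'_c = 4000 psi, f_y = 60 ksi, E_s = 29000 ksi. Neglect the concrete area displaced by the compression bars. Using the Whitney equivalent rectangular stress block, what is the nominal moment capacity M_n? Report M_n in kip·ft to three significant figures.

Assume both steels yield.
a = (A_s − A'_s) f_y/(0.85 f'_c b) = (7.74 − 1.19) × 60/(0.85 × 4 × 14.8) = 7.810 in.
c = a/β₁ = 7.810/0.85 = 9.188 in; ε'_s = 0.003(c − d')/c = 0.0022 ≥ ε_y = 0.0021, so the compression steel yields.
M_n = (A_s − A'_s) f_y (d − a/2) + A'_s f_y (d − d') = 393 × (25 − 3.905) + 71.4 × (25 − 2.4) = 8290.3 + 1613.6 = 9903.9 kip·in = 9903.9/12 = 825.33 kip·ft.

M_n ≈ 825 kip·ft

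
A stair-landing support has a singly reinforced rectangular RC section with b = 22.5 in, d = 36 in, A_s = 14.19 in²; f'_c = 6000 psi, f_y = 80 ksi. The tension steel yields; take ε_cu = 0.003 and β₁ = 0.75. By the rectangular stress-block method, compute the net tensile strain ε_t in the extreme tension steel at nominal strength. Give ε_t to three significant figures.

a = A_s f_y/(0.85 f'_c b) = 9.893 in.
β₁ = 0.75, so c = a/β₁ = 9.893/0.75 = 13.191 in.
From the linear strain diagram with ε_cu = 0.003: ε_t = 0.003 (d − c)/c = 0.003 × (36 − 13.191)/13.191 = 0.00519.
Since ε_t ≥ 0.005, the section is tension-controlled.

ε_t ≈ 0.00519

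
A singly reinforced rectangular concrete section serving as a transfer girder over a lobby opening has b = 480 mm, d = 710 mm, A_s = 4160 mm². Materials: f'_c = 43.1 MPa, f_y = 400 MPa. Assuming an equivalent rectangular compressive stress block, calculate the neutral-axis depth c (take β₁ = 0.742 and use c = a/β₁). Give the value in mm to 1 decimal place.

T = A_s f_y = 4160 × 400 = 1664000 N = 1664 kN.
Setting C = 0.85 f'_c a b equal to T: a = 1664000/(0.85 × 43.1 × 480) = 94.627 mm.
With β₁ = 0.742, c = a/β₁ = 94.627/0.742 = 127.5 mm.

c ≈ 127.5 mm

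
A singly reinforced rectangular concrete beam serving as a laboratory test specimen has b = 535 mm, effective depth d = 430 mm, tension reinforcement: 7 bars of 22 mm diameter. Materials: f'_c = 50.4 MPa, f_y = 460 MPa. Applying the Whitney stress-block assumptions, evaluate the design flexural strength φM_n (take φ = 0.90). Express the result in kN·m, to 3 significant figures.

A_s = 7 × 380 = 2660 mm².
T = A_s f_y = 2660 × 460 = 1223600 N = 1223.6 kN.
From C = T: a = T/(0.85 f'_c b) = 1223600/(0.85 × 50.4 × 535) = 53.39 mm.
M_n = T(d − a/2) = 1223.6 kN × (430 − 26.695) mm = 493.48 kN·m.
φM_n = 0.90 × 493.48 = 444.13 kN·m.

φM_n ≈ 444 kN·m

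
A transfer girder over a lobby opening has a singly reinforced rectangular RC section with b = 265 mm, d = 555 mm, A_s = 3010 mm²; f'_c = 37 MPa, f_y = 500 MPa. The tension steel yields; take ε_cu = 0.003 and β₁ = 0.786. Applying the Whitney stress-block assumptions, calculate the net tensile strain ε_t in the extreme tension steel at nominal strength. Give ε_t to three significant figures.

a = A_s f_y/(0.85 f'_c b) = 180.58 mm.
β₁ = 0.786, so c = a/β₁ = 180.58/0.786 = 229.75 mm.
From the linear strain diagram with ε_cu = 0.003: ε_t = 0.003 (d − c)/c = 0.003 × (555 − 229.75)/229.75 = 0.00425.
ε_t is between 0.004 and 0.005 — transition zone.

ε_t ≈ 0.00425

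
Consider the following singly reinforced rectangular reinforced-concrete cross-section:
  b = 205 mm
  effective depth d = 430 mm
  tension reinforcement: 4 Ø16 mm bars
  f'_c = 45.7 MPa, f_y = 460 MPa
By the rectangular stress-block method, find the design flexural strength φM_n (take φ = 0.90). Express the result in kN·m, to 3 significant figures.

A_s = 4 × 201 = 804 mm².
T = A_s f_y = 804 × 460 = 369840 N = 369.84 kN.
From C = T: a = T/(0.85 f'_c b) = 369840/(0.85 × 45.7 × 205) = 46.44 mm.
M_n = T(d − a/2) = 369.84 kN × (430 − 23.22) mm = 150.44 kN·m.
φM_n = 0.90 × 150.44 = 135.40 kN·m.

φM_n ≈ 135 kN·m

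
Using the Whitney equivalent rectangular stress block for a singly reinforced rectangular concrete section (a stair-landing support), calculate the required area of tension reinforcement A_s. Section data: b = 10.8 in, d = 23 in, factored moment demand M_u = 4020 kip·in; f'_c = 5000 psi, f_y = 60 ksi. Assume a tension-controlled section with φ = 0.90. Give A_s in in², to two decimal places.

M_n = M_u/φ = 4020/0.90 = 4466.67 kip·in.
From M_n = 0.85 f'_c a b (d − a/2):
a = d − √(d² − 2M_n/(0.85 f'_c b)) = 23 − √(23² − 2 × 4466.67/(0.85 × 5 × 10.8)) = 4.714 in.
A_s = 0.85 f'_c a b / f_y = 0.85 × 5 × 4.714 × 10.8 / 60 = 3.606 in².

A_s ≈ 3.61 in²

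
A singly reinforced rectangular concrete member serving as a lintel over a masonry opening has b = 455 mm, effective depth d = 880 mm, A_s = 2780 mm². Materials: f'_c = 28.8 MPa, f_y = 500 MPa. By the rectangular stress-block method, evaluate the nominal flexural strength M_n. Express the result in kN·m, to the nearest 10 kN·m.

T = A_s f_y = 2780 × 500 = 1390000 N = 1390 kN.
From C = T: a = T/(0.85 f'_c b) = 1390000/(0.85 × 28.8 × 455) = 124.79 mm.
M_n = T(d − a/2) = 1390 kN × (880 − 62.395) mm = 1136.47 kN·m.

M_n ≈ 1140 kN·m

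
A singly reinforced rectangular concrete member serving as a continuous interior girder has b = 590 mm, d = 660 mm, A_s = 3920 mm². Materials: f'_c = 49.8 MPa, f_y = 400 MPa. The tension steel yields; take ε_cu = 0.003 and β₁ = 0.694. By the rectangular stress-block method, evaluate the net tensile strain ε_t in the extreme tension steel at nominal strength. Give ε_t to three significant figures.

a = A_s f_y/(0.85 f'_c b) = 62.78 mm.
β₁ = 0.694, so c = a/β₁ = 62.78/0.694 = 90.46 mm.
From the linear strain diagram with ε_cu = 0.003: ε_t = 0.003 (d − c)/c = 0.003 × (660 − 90.46)/90.46 = 0.0189.
Since ε_t ≥ 0.005, the section is tension-controlled.

ε_t ≈ 0.0189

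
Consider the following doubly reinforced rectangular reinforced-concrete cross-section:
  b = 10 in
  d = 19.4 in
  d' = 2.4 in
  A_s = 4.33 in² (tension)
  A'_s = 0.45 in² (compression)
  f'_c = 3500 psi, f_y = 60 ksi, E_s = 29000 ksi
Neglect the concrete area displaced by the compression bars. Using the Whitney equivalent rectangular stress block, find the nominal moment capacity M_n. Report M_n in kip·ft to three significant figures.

M_n ≈ 339 kip·ft

Assume both steels yield.
a = (A_s − A'_s) f_y/(0.85 f'_c b) = (4.33 − 0.45) × 60/(0.85 × 3.5 × 10) = 7.825 in.
c = a/β₁ = 7.825/0.85 = 9.206 in; ε'_s = 0.003(c − d')/c = 0.0022 ≥ ε_y = 0.0021, so the compression steel yields.
M_n = (A_s − A'_s) f_y (d − a/2) + A'_s f_y (d − d') = 232.8 × (19.4 − 3.9125) + 27 × (19.4 − 2.4) = 3605.5 + 459.0 = 4064.5 kip·in = 4064.5/12 = 338.71 kip·ft.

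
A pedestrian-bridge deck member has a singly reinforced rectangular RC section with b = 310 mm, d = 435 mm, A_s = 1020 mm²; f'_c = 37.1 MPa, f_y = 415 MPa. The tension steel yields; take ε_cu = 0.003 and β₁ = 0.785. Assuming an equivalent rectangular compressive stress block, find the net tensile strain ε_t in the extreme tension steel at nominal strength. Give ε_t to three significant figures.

a = A_s f_y/(0.85 f'_c b) = 43.30 mm.
β₁ = 0.785, so c = a/β₁ = 43.30/0.785 = 55.16 mm.
From the linear strain diagram with ε_cu = 0.003: ε_t = 0.003 (d − c)/c = 0.003 × (435 − 55.16)/55.16 = 0.0207.
Since ε_t ≥ 0.005, the section is tension-controlled.

ε_t ≈ 0.0207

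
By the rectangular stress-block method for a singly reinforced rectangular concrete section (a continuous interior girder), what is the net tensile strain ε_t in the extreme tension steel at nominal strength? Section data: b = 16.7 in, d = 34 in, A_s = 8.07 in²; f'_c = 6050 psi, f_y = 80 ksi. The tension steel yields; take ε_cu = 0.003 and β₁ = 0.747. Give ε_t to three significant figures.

a = A_s f_y/(0.85 f'_c b) = 7.517 in.
β₁ = 0.747, so c = a/β₁ = 7.517/0.747 = 10.063 in.
From the linear strain diagram with ε_cu = 0.003: ε_t = 0.003 (d − c)/c = 0.003 × (34 − 10.063)/10.063 = 0.00714.
Since ε_t ≥ 0.005, the section is tension-controlled.

ε_t ≈ 0.00714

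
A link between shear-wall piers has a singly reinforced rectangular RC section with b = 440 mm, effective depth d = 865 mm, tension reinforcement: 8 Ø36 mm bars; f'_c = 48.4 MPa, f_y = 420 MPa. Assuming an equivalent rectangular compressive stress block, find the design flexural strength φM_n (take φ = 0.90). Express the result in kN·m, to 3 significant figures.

φM_n ≈ 2370 kN·m

A_s = 8 × 1018 = 8144 mm².
T = A_s f_y = 8144 × 420 = 3420480 N = 3420.48 kN.
From C = T: a = T/(0.85 f'_c b) = 3420480/(0.85 × 48.4 × 440) = 188.96 mm.
M_n = T(d − a/2) = 3420.48 kN × (865 − 94.48) mm = 2635.55 kN·m.
φM_n = 0.90 × 2635.55 = 2372.00 kN·m.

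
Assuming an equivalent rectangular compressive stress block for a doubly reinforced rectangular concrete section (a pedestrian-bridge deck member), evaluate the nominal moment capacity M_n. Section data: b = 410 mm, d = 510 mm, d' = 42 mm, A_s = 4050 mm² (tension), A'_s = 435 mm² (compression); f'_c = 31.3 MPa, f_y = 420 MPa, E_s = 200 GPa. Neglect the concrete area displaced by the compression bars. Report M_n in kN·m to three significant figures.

Assume both tension and compression steel yield.
Net tension couple steel: A_s − A'_s = 3615 mm².
a = (A_s − A'_s) f_y / (0.85 f'_c b) = 1518300/(0.85 × 31.3 × 410) = 139.19 mm.
c = a/β₁ = 139.19/0.826 = 168.51 mm; ε'_s = 0.003(c − d')/c = 0.0023 ≥ f_y/E_s = 0.0021, so compression steel does yield.
M_n = (A_s − A'_s) f_y (d − a/2) + A'_s f_y (d − d') = [1518300 × (510 − 69.595) + 182700 × (510 − 42)] × 10⁻⁶ = 668.67 + 85.50 = 754.17 kN·m.

M_n ≈ 754 kN·m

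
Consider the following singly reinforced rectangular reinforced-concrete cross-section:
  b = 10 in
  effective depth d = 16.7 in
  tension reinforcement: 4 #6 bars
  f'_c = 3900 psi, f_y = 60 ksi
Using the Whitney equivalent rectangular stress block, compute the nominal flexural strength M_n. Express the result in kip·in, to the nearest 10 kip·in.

A_s = 4 × 0.44 = 1.76 in².
T = A_s f_y = 1.76 × 60 = 105.6 kips.
a = T/(0.85 f'_c b) = 105.6/(0.85 × 3.9 × 10) = 3.186 in.
M_n = T(d − a/2) = 105.6 × (16.7 − 1.593) = 1595.3 kip·in.

M_n ≈ 1600 kip·in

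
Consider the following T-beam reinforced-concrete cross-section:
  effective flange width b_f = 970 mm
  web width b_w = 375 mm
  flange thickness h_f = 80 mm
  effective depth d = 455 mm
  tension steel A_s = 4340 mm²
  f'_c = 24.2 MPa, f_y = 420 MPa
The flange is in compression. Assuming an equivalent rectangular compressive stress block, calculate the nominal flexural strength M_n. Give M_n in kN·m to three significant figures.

Tension: T = A_s f_y = 4340 × 420 = 1822800 N.
Try a within the flange: a = T/(0.85 f'_c b_f) = 1822800/(0.85 × 24.2 × 970) = 91.36 mm.
a = 91.36 > h_f = 80 mm: the block extends into the web. Split into flange-overhang and web parts.
C_f = 0.85 f'_c (b_f − b_w) h_f = 0.85 × 24.2 × (970 − 375) × 80 = 979132 N.
Remaining web compression depth: a_w = (T − C_f)/(0.85 f'_c b_w) = (1822800 − 979132)/(0.85 × 24.2 × 375) = 109.37 mm.
M_n = C_f(d − h_f/2) + (T − C_f)(d − a_w/2) = 979132 × (455 − 40) + 843668 × (455 − 54.685) = 406.34 + 337.73 = 744.07 × 10⁶ N·mm.
M_n = 744.07 kN·m.

M_n ≈ 744 kN·m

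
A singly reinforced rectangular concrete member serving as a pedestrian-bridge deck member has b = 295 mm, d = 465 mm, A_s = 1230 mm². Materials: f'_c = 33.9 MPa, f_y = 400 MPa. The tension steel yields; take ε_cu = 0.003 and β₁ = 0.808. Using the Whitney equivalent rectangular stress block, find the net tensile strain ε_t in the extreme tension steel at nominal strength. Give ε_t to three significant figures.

ε_t ≈ 0.0165

a = A_s f_y/(0.85 f'_c b) = 57.88 mm.
β₁ = 0.808, so c = a/β₁ = 57.88/0.808 = 71.63 mm.
From the linear strain diagram with ε_cu = 0.003: ε_t = 0.003 (d − c)/c = 0.003 × (465 − 71.63)/71.63 = 0.0165.
Since ε_t ≥ 0.005, the section is tension-controlled.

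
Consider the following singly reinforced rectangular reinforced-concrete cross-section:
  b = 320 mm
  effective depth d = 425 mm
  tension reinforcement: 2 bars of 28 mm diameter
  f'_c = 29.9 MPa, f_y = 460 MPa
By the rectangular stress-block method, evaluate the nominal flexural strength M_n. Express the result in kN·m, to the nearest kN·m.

A_s = 2 × 616 = 1232 mm².
T = A_s f_y = 1232 × 460 = 566720 N = 566.72 kN.
From C = T: a = T/(0.85 f'_c b) = 566720/(0.85 × 29.9 × 320) = 69.68 mm.
M_n = T(d − a/2) = 566.72 kN × (425 − 34.84) mm = 221.11 kN·m.

M_n ≈ 221 kN·m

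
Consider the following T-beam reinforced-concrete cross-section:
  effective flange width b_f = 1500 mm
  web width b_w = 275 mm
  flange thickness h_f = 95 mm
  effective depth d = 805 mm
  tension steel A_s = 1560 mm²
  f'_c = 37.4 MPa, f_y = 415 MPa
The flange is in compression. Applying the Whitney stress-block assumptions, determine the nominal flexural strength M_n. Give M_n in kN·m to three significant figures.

Tension: T = A_s f_y = 1560 × 415 = 647400 N.
Try a within the flange: a = T/(0.85 f'_c b_f) = 647400/(0.85 × 37.4 × 1500) = 13.58 mm.
Since a = 13.58 ≤ h_f = 95 mm, the stress block lies entirely in the flange; analyse as a rectangular beam of width b_f.
M_n = T(d − a/2) = 647400 × (805 − 6.79) = 516.76 × 10⁶ N·mm.
M_n = 516.76 kN·m.

M_n ≈ 517 kN·m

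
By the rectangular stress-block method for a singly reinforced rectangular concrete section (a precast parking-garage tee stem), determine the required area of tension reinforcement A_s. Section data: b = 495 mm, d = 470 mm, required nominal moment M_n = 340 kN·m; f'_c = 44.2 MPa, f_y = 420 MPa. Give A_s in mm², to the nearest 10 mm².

With M_n = 0.85 f'_c a b (d − a/2), solve the quadratic for a:
a = d − √(d² − 2M_n/(0.85 f'_c b)) = 470 − √(470² − 2 × 340×10⁶/(0.85 × 44.2 × 495)) = 40.66 mm.
A_s = 0.85 f'_c a b / f_y = 0.85 × 44.2 × 40.66 × 495 / 420 = 1800.4 mm².

A_s ≈ 1800 mm²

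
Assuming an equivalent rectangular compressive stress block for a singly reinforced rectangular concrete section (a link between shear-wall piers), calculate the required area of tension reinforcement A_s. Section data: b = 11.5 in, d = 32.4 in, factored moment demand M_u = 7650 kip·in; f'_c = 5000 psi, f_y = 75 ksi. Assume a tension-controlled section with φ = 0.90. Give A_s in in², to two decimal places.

M_n = M_u/φ = 7650/0.90 = 8500 kip·in.
From M_n = 0.85 f'_c a b (d − a/2):
a = d − √(d² − 2M_n/(0.85 f'_c b)) = 32.4 − √(32.4² − 2 × 8500/(0.85 × 5 × 11.5)) = 5.906 in.
A_s = 0.85 f'_c a b / f_y = 0.85 × 5 × 5.906 × 11.5 / 75 = 3.849 in².

A_s ≈ 3.85 in²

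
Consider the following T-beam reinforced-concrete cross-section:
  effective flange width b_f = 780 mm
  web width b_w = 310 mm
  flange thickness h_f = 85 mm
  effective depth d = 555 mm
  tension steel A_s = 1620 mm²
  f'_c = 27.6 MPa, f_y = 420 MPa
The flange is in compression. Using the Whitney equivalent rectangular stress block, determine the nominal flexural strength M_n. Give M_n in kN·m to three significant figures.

M_n ≈ 365 kN·m

Tension: T = A_s f_y = 1620 × 420 = 680400 N.
Try a within the flange: a = T/(0.85 f'_c b_f) = 680400/(0.85 × 27.6 × 780) = 37.18 mm.
Since a = 37.18 ≤ h_f = 85 mm, the stress block lies entirely in the flange; analyse as a rectangular beam of width b_f.
M_n = T(d − a/2) = 680400 × (555 − 18.59) = 364.97 × 10⁶ N·mm.
M_n = 364.97 kN·m.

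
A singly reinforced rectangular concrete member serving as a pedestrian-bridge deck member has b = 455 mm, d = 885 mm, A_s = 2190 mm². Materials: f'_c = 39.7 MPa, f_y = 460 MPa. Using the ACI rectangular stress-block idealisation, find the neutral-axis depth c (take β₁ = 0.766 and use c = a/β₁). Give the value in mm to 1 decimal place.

T = A_s f_y = 2190 × 460 = 1007400 N = 1007.4 kN.
Setting C = 0.85 f'_c a b equal to T: a = 1007400/(0.85 × 39.7 × 455) = 65.612 mm.
With β₁ = 0.766, c = a/β₁ = 65.612/0.766 = 85.7 mm.

c ≈ 85.7 mm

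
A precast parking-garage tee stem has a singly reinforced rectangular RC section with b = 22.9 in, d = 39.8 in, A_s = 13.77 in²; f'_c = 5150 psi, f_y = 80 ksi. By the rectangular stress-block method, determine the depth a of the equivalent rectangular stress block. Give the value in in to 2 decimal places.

a ≈ 10.99 in

T = A_s f_y = 13.77 × 80 = 1101.6 kips.
a = T/(0.85 f'_c b) = 1101.6/(0.85 × 5.15 × 22.9) = 10.99 in.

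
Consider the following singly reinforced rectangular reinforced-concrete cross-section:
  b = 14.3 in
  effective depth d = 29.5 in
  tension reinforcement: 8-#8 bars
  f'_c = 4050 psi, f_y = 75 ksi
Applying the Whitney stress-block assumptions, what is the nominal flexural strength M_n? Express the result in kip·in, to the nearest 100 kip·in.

M_n ≈ 11700 kip·in

A_s = 8 × 0.79 = 6.32 in².
T = A_s f_y = 6.32 × 75 = 474 kips.
a = T/(0.85 f'_c b) = 474/(0.85 × 4.05 × 14.3) = 9.629 in.
M_n = T(d − a/2) = 474 × (29.5 − 4.8145) = 11700.9 kip·in.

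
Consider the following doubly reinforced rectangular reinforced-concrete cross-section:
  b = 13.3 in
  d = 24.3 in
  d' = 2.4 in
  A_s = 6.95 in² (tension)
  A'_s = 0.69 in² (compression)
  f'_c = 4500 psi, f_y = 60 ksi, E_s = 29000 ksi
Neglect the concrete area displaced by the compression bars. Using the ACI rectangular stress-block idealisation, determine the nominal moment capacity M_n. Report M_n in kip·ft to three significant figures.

Assume both steels yield.
a = (A_s − A'_s) f_y/(0.85 f'_c b) = (6.95 − 0.69) × 60/(0.85 × 4.5 × 13.3) = 7.383 in.
c = a/β₁ = 7.383/0.825 = 8.949 in; ε'_s = 0.003(c − d')/c = 0.0022 ≥ ε_y = 0.0021, so the compression steel yields.
M_n = (A_s − A'_s) f_y (d − a/2) + A'_s f_y (d − d') = 375.6 × (24.3 − 3.6915) + 41.4 × (24.3 − 2.4) = 7740.6 + 906.7 = 8647.3 kip·in = 8647.3/12 = 720.61 kip·ft.

M_n ≈ 721 kip·ft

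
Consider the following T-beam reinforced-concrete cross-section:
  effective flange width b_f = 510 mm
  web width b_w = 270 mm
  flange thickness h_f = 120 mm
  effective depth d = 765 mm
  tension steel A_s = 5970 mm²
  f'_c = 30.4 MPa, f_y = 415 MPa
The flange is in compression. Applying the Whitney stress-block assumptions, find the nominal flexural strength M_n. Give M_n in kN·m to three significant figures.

Tension: T = A_s f_y = 5970 × 415 = 2477550 N.
Try a within the flange: a = T/(0.85 f'_c b_f) = 2477550/(0.85 × 30.4 × 510) = 188.00 mm.
a = 188.00 > h_f = 120 mm: the block extends into the web. Split into flange-overhang and web parts.
C_f = 0.85 f'_c (b_f − b_w) h_f = 0.85 × 30.4 × (510 − 270) × 120 = 744192 N.
Remaining web compression depth: a_w = (T − C_f)/(0.85 f'_c b_w) = (2477550 − 744192)/(0.85 × 30.4 × 270) = 248.45 mm.
M_n = C_f(d − h_f/2) + (T − C_f)(d − a_w/2) = 744192 × (765 − 60) + 1733358 × (765 − 124.225) = 524.66 + 1110.69 = 1635.35 × 10⁶ N·mm.
M_n = 1635.35 kN·m.

M_n ≈ 1640 kN·m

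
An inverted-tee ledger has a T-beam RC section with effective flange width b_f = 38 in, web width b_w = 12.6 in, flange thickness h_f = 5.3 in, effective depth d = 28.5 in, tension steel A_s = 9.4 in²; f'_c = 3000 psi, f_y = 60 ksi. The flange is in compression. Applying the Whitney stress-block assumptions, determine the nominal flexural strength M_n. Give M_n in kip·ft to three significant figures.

Tension: T = A_s f_y = 9.4 × 60 = 564 kips.
Try a within the flange: a = T/(0.85 f'_c b_f) = 564/(0.85 × 3 × 38) = 5.820 in.
a = 5.820 > h_f = 5.3 in: the block extends into the web. Split into flange-overhang and web parts.
C_f = 0.85 f'_c (b_f − b_w) h_f = 0.85 × 3 × (38 − 12.6) × 5.3 = 343.3 kips.
Remaining web compression depth: a_w = (T − C_f)/(0.85 f'_c b_w) = (564 − 343.3)/(0.85 × 3 × 12.6) = 6.869 in.
M_n = C_f(d − h_f/2) + (T − C_f)(d − a_w/2) = 343.3 × (28.5 − 2.65) + 220.7 × (28.5 − 3.4345) = 8874.3 + 5532.0 = 14406.3 kip·in.
M_n = 14406.3/12 = 1200.53 kip·ft.

M_n ≈ 1200 kip·ft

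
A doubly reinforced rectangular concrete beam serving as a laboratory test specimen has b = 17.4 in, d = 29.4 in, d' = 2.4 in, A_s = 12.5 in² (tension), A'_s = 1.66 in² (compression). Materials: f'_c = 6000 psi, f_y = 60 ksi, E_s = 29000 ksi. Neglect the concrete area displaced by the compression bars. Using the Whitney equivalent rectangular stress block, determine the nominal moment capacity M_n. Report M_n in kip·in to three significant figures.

Assume both steels yield.
a = (A_s − A'_s) f_y/(0.85 f'_c b) = (12.5 − 1.66) × 60/(0.85 × 6 × 17.4) = 7.329 in.
c = a/β₁ = 7.329/0.75 = 9.772 in; ε'_s = 0.003(c − d')/c = 0.0023 ≥ ε_y = 0.0021, so the compression steel yields.
M_n = (A_s − A'_s) f_y (d − a/2) + A'_s f_y (d − d') = 650.4 × (29.4 − 3.6645) + 99.6 × (29.4 − 2.4) = 16738.4 + 2689.2 = 19427.6 kip·in.

M_n ≈ 19400 kip·in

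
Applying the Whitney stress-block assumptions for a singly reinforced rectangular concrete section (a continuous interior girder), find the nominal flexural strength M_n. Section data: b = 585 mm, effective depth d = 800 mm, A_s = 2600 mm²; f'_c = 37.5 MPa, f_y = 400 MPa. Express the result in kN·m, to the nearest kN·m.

M_n ≈ 803 kN·m

T = A_s f_y = 2600 × 400 = 1040000 N = 1040 kN.
From C = T: a = T/(0.85 f'_c b) = 1040000/(0.85 × 37.5 × 585) = 55.77 mm.
M_n = T(d − a/2) = 1040 kN × (800 − 27.885) mm = 803.00 kN·m.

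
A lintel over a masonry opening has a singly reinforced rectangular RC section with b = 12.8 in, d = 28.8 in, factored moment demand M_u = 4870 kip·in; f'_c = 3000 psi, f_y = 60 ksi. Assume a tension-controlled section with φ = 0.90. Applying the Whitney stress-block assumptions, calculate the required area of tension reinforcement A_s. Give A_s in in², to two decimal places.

M_n = M_u/φ = 4870/0.90 = 5411.11 kip·in.
From M_n = 0.85 f'_c a b (d − a/2):
a = d − √(d² − 2M_n/(0.85 f'_c b)) = 28.8 − √(28.8² − 2 × 5411.11/(0.85 × 3 × 12.8)) = 6.487 in.
A_s = 0.85 f'_c a b / f_y = 0.85 × 3 × 6.487 × 12.8 / 60 = 3.529 in².

A_s ≈ 3.53 in²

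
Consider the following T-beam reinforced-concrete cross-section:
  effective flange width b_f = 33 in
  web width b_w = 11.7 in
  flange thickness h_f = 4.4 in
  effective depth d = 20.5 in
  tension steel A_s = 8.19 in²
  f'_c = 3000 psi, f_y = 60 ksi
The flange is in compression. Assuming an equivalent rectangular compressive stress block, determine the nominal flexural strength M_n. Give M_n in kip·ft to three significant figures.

M_n ≈ 707 kip·ft

Tension: T = A_s f_y = 8.19 × 60 = 491.4 kips.
Try a within the flange: a = T/(0.85 f'_c b_f) = 491.4/(0.85 × 3 × 33) = 5.840 in.
a = 5.840 > h_f = 4.4 in: the block extends into the web. Split into flange-overhang and web parts.
C_f = 0.85 f'_c (b_f − b_w) h_f = 0.85 × 3 × (33 − 11.7) × 4.4 = 239.0 kips.
Remaining web compression depth: a_w = (T − C_f)/(0.85 f'_c b_w) = (491.4 − 239.0)/(0.85 × 3 × 11.7) = 8.460 in.
M_n = C_f(d − h_f/2) + (T − C_f)(d − a_w/2) = 239.0 × (20.5 − 2.2) + 252.4 × (20.5 − 4.23) = 4373.7 + 4106.5 = 8480.2 kip·in.
M_n = 8480.2/12 = 706.68 kip·ft.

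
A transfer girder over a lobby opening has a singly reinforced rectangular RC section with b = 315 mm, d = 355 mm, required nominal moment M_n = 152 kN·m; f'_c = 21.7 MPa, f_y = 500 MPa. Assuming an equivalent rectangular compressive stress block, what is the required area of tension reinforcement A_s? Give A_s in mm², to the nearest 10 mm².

A_s ≈ 970 mm²

With M_n = 0.85 f'_c a b (d − a/2), solve the quadratic for a:
a = d − √(d² − 2M_n/(0.85 f'_c b)) = 355 − √(355² − 2 × 152×10⁶/(0.85 × 21.7 × 315)) = 83.52 mm.
A_s = 0.85 f'_c a b / f_y = 0.85 × 21.7 × 83.52 × 315 / 500 = 970.5 mm².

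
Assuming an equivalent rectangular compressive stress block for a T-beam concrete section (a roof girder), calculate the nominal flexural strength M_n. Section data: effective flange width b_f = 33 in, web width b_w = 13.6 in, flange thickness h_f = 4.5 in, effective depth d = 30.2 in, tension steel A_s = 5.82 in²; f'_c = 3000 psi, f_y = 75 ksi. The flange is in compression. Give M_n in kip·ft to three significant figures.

Tension: T = A_s f_y = 5.82 × 75 = 436.5 kips.
Try a within the flange: a = T/(0.85 f'_c b_f) = 436.5/(0.85 × 3 × 33) = 5.187 in.
a = 5.187 > h_f = 4.5 in: the block extends into the web. Split into flange-overhang and web parts.
C_f = 0.85 f'_c (b_f − b_w) h_f = 0.85 × 3 × (33 − 13.6) × 4.5 = 222.6 kips.
Remaining web compression depth: a_w = (T − C_f)/(0.85 f'_c b_w) = (436.5 − 222.6)/(0.85 × 3 × 13.6) = 6.168 in.
M_n = C_f(d − h_f/2) + (T − C_f)(d − a_w/2) = 222.6 × (30.2 − 2.25) + 213.9 × (30.2 − 3.084) = 6221.7 + 5800.1 = 12021.8 kip·in.
M_n = 12021.8/12 = 1001.82 kip·ft.

M_n ≈ 1000 kip·ft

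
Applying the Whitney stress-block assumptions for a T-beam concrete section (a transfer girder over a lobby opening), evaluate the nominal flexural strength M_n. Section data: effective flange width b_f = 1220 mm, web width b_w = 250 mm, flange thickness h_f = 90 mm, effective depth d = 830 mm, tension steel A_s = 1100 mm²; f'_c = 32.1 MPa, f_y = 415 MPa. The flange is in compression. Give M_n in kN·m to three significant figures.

M_n ≈ 376 kN·m

Tension: T = A_s f_y = 1100 × 415 = 456500 N.
Try a within the flange: a = T/(0.85 f'_c b_f) = 456500/(0.85 × 32.1 × 1220) = 13.71 mm.
Since a = 13.71 ≤ h_f = 90 mm, the stress block lies entirely in the flange; analyse as a rectangular beam of width b_f.
M_n = T(d − a/2) = 456500 × (830 − 6.855) = 375.77 × 10⁶ N·mm.
M_n = 375.77 kN·m.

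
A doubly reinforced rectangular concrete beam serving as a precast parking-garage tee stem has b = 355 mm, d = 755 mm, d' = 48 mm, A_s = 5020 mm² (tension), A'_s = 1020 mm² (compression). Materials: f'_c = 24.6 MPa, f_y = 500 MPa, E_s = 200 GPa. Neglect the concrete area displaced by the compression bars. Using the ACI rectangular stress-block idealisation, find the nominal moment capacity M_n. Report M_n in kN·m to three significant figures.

M_n ≈ 1600 kN·m

Assume both tension and compression steel yield.
Net tension couple steel: A_s − A'_s = 4000 mm².
a = (A_s − A'_s) f_y / (0.85 f'_c b) = 2000000/(0.85 × 24.6 × 355) = 269.43 mm.
c = a/β₁ = 269.43/0.85 = 316.98 mm; ε'_s = 0.003(c − d')/c = 0.0025 ≥ f_y/E_s = 0.0025, so compression steel does yield.
M_n = (A_s − A'_s) f_y (d − a/2) + A'_s f_y (d − d') = [2000000 × (755 − 134.715) + 510000 × (755 − 48)] × 10⁻⁶ = 1240.57 + 360.57 = 1601.14 kN·m.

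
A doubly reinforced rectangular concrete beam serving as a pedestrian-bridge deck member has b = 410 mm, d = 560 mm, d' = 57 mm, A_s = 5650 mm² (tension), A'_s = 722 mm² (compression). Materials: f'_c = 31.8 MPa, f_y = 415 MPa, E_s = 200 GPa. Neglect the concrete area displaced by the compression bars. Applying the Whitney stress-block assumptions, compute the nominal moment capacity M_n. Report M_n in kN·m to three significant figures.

M_n ≈ 1110 kN·m

Assume both tension and compression steel yield.
Net tension couple steel: A_s − A'_s = 4928 mm².
a = (A_s − A'_s) f_y / (0.85 f'_c b) = 2045120/(0.85 × 31.8 × 410) = 184.54 mm.
c = a/β₁ = 184.54/0.823 = 224.23 mm; ε'_s = 0.003(c − d')/c = 0.0022 ≥ f_y/E_s = 0.0021, so compression steel does yield.
M_n = (A_s − A'_s) f_y (d − a/2) + A'_s f_y (d − d') = [2045120 × (560 − 92.27) + 299630 × (560 − 57)] × 10⁻⁶ = 956.56 + 150.71 = 1107.27 kN·m.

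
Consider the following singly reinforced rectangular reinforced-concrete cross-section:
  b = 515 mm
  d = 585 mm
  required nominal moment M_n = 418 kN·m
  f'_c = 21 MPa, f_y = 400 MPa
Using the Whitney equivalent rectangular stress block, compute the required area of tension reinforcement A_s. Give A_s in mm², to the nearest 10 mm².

A_s ≈ 1920 mm²

With M_n = 0.85 f'_c a b (d − a/2), solve the quadratic for a:
a = d − √(d² − 2M_n/(0.85 f'_c b)) = 585 − √(585² − 2 × 418×10⁶/(0.85 × 21 × 515)) = 83.72 mm.
A_s = 0.85 f'_c a b / f_y = 0.85 × 21 × 83.72 × 515 / 400 = 1924.0 mm².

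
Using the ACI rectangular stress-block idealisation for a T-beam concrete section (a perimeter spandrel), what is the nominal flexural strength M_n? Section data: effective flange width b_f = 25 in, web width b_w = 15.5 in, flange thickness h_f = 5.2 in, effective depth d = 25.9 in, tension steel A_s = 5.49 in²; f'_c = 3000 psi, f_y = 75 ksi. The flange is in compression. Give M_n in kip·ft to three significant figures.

M_n ≈ 775 kip·ft

Tension: T = A_s f_y = 5.49 × 75 = 411.75 kips.
Try a within the flange: a = T/(0.85 f'_c b_f) = 411.75/(0.85 × 3 × 25) = 6.459 in.
a = 6.459 > h_f = 5.2 in: the block extends into the web. Split into flange-overhang and web parts.
C_f = 0.85 f'_c (b_f − b_w) h_f = 0.85 × 3 × (25 − 15.5) × 5.2 = 126.0 kips.
Remaining web compression depth: a_w = (T − C_f)/(0.85 f'_c b_w) = (411.75 − 126.0)/(0.85 × 3 × 15.5) = 7.230 in.
M_n = C_f(d − h_f/2) + (T − C_f)(d − a_w/2) = 126.0 × (25.9 − 2.6) + 285.75 × (25.9 − 3.615) = 2935.8 + 6367.9 = 9303.7 kip·in.
M_n = 9303.7/12 = 775.31 kip·ft.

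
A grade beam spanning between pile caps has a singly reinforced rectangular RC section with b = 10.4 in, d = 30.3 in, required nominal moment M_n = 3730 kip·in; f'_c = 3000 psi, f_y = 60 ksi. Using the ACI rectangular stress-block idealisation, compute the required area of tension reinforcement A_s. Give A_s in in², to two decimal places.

A_s ≈ 2.24 in²

From M_n = 0.85 f'_c a b (d − a/2):
a = d − √(d² − 2M_n/(0.85 f'_c b)) = 30.3 − √(30.3² − 2 × 3730/(0.85 × 3 × 10.4)) = 5.065 in.
A_s = 0.85 f'_c a b / f_y = 0.85 × 3 × 5.065 × 10.4 / 60 = 2.239 in².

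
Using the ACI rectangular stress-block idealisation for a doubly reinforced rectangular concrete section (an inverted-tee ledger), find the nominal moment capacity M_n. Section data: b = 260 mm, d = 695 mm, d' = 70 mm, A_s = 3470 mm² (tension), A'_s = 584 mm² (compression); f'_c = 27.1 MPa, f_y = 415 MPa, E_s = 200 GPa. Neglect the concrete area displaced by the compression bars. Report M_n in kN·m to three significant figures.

M_n ≈ 864 kN·m

Assume both tension and compression steel yield.
Net tension couple steel: A_s − A'_s = 2886 mm².
a = (A_s − A'_s) f_y / (0.85 f'_c b) = 1197690/(0.85 × 27.1 × 260) = 199.98 mm.
c = a/β₁ = 199.98/0.85 = 235.27 mm; ε'_s = 0.003(c − d')/c = 0.0021 ≥ f_y/E_s = 0.0021, so compression steel does yield.
M_n = (A_s − A'_s) f_y (d − a/2) + A'_s f_y (d − d') = [1197690 × (695 − 99.99) + 242360 × (695 − 70)] × 10⁻⁶ = 712.64 + 151.48 = 864.12 kN·m.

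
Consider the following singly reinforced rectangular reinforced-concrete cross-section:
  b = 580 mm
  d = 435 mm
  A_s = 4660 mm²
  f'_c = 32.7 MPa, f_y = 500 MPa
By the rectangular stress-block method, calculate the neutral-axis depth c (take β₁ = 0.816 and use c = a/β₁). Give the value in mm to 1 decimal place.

T = A_s f_y = 4660 × 500 = 2330000 N = 2330 kN.
Setting C = 0.85 f'_c a b equal to T: a = 2330000/(0.85 × 32.7 × 580) = 144.531 mm.
With β₁ = 0.816, c = a/β₁ = 144.531/0.816 = 177.1 mm.

c ≈ 177.1 mm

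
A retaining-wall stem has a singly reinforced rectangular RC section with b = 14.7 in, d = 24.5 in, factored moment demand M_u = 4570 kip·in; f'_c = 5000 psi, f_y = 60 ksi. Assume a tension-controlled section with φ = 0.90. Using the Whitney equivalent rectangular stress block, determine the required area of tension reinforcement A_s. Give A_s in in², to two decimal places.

M_n = M_u/φ = 4570/0.90 = 5077.78 kip·in.
From M_n = 0.85 f'_c a b (d − a/2):
a = d − √(d² − 2M_n/(0.85 f'_c b)) = 24.5 − √(24.5² − 2 × 5077.78/(0.85 × 5 × 14.7)) = 3.579 in.
A_s = 0.85 f'_c a b / f_y = 0.85 × 5 × 3.579 × 14.7 / 60 = 3.727 in².

A_s ≈ 3.73 in²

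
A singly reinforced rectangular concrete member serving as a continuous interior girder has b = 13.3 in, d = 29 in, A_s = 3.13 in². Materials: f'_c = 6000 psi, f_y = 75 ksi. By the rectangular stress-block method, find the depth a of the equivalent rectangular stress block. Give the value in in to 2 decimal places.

a ≈ 3.46 in

T = A_s f_y = 3.13 × 75 = 234.75 kips.
a = T/(0.85 f'_c b) = 234.75/(0.85 × 6 × 13.3) = 3.46 in.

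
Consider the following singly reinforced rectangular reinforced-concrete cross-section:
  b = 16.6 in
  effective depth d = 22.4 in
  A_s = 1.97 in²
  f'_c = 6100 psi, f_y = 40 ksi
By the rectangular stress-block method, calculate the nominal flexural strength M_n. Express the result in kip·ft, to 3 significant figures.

M_n ≈ 144 kip·ft

T = A_s f_y = 1.97 × 40 = 78.8 kips.
a = T/(0.85 f'_c b) = 78.8/(0.85 × 6.1 × 16.6) = 0.916 in.
M_n = T(d − a/2) = 78.8 × (22.4 − 0.458) = 1729.0 kip·in = 1729.0/12 = 144.08 kip·ft.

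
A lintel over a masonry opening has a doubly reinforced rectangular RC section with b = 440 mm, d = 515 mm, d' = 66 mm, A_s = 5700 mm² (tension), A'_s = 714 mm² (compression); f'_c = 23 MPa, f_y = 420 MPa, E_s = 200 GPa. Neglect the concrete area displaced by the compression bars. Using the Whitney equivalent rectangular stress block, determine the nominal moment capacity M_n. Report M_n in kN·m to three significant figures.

M_n ≈ 958 kN·m

Assume both tension and compression steel yield.
Net tension couple steel: A_s − A'_s = 4986 mm².
a = (A_s − A'_s) f_y / (0.85 f'_c b) = 2094120/(0.85 × 23 × 440) = 243.45 mm.
c = a/β₁ = 243.45/0.85 = 286.41 mm; ε'_s = 0.003(c − d')/c = 0.0023 ≥ f_y/E_s = 0.0021, so compression steel does yield.
M_n = (A_s − A'_s) f_y (d − a/2) + A'_s f_y (d − d') = [2094120 × (515 − 121.725) + 299880 × (515 − 66)] × 10⁻⁶ = 823.57 + 134.65 = 958.22 kN·m.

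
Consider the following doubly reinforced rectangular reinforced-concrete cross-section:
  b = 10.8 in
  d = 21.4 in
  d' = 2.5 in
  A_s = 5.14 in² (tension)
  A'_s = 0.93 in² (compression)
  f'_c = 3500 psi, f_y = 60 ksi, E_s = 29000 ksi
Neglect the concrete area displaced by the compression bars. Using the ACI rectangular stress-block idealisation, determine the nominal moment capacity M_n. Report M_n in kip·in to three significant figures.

M_n ≈ 5470 kip·in

Assume both steels yield.
a = (A_s − A'_s) f_y/(0.85 f'_c b) = (5.14 − 0.93) × 60/(0.85 × 3.5 × 10.8) = 7.862 in.
c = a/β₁ = 7.862/0.85 = 9.249 in; ε'_s = 0.003(c − d')/c = 0.0022 ≥ ε_y = 0.0021, so the compression steel yields.
M_n = (A_s − A'_s) f_y (d − a/2) + A'_s f_y (d − d') = 252.6 × (21.4 − 3.931) + 55.8 × (21.4 − 2.5) = 4412.7 + 1054.6 = 5467.3 kip·in.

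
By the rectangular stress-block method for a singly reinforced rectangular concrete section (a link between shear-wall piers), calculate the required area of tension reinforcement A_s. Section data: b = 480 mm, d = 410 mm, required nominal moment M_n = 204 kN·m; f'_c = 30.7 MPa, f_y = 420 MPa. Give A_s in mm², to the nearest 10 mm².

A_s ≈ 1250 mm²

With M_n = 0.85 f'_c a b (d − a/2), solve the quadratic for a:
a = d − √(d² − 2M_n/(0.85 f'_c b)) = 410 − √(410² − 2 × 204×10⁶/(0.85 × 30.7 × 480)) = 41.86 mm.
A_s = 0.85 f'_c a b / f_y = 0.85 × 30.7 × 41.86 × 480 / 420 = 1248.4 mm².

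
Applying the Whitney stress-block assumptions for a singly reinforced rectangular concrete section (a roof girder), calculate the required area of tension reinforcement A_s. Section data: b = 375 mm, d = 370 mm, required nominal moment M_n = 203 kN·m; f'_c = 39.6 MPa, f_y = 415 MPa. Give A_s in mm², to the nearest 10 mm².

With M_n = 0.85 f'_c a b (d − a/2), solve the quadratic for a:
a = d − √(d² − 2M_n/(0.85 f'_c b)) = 370 − √(370² − 2 × 203×10⁶/(0.85 × 39.6 × 375)) = 46.37 mm.
A_s = 0.85 f'_c a b / f_y = 0.85 × 39.6 × 46.37 × 375 / 415 = 1410.4 mm².

A_s ≈ 1410 mm²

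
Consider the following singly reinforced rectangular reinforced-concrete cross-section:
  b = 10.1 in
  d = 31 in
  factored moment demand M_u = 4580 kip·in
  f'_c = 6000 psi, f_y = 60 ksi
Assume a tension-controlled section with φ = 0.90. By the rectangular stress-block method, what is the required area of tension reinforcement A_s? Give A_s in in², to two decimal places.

M_n = M_u/φ = 4580/0.90 = 5088.89 kip·in.
From M_n = 0.85 f'_c a b (d − a/2):
a = d − √(d² − 2M_n/(0.85 f'_c b)) = 31 − √(31² − 2 × 5088.89/(0.85 × 6 × 10.1)) = 3.370 in.
A_s = 0.85 f'_c a b / f_y = 0.85 × 6 × 3.370 × 10.1 / 60 = 2.893 in².

A_s ≈ 2.89 in²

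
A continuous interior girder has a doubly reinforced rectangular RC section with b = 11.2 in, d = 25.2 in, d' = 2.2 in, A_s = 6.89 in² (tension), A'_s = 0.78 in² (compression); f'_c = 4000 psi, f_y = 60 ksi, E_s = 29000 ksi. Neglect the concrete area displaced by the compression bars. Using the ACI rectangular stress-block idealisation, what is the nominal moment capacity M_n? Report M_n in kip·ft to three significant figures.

Assume both steels yield.
a = (A_s − A'_s) f_y/(0.85 f'_c b) = (6.89 − 0.78) × 60/(0.85 × 4 × 11.2) = 9.627 in.
c = a/β₁ = 9.627/0.85 = 11.326 in; ε'_s = 0.003(c − d')/c = 0.0024 ≥ ε_y = 0.0021, so the compression steel yields.
M_n = (A_s − A'_s) f_y (d − a/2) + A'_s f_y (d − d') = 366.6 × (25.2 − 4.8135) + 46.8 × (25.2 − 2.2) = 7473.7 + 1076.4 = 8550.1 kip·in = 8550.1/12 = 712.51 kip·ft.

M_n ≈ 713 kip·ft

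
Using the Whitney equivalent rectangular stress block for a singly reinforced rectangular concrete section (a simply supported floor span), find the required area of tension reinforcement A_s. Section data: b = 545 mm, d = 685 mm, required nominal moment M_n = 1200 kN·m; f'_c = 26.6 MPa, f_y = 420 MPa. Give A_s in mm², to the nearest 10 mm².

With M_n = 0.85 f'_c a b (d − a/2), solve the quadratic for a:
a = d − √(d² − 2M_n/(0.85 f'_c b)) = 685 − √(685² − 2 × 1200×10⁶/(0.85 × 26.6 × 545)) = 161.11 mm.
A_s = 0.85 f'_c a b / f_y = 0.85 × 26.6 × 161.11 × 545 / 420 = 4726.8 mm².

A_s ≈ 4730 mm²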